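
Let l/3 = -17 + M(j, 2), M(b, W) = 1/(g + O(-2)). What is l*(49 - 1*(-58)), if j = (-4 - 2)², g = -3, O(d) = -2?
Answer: -27606/5 ≈ -5521.2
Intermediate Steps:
j = 36 (j = (-6)² = 36)
M(b, W) = -⅕ (M(b, W) = 1/(-3 - 2) = 1/(-5) = -⅕)
l = -258/5 (l = 3*(-17 - ⅕) = 3*(-86/5) = -258/5 ≈ -51.600)
l*(49 - 1*(-58)) = -258*(49 - 1*(-58))/5 = -258*(49 + 58)/5 = -258/5*107 = -27606/5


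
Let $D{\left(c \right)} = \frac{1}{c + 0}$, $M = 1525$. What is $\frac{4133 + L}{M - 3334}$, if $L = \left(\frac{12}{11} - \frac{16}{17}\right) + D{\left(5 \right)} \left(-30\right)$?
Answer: $- \frac{85753}{37587} \approx -2.2815$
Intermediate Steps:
$D{\left(c \right)} = \frac{1}{c}$
$L = - \frac{1094}{187}$ ($L = \left(\frac{12}{11} - \frac{16}{17}\right) + \frac{1}{5} \left(-30\right) = \left(12 \cdot \frac{1}{11} - \frac{16}{17}\right) + \frac{1}{5} \left(-30\right) = \left(\frac{12}{11} - \frac{16}{17}\right) - 6 = \frac{28}{187} - 6 = - \frac{1094}{187} \approx -5.8503$)
$\frac{4133 + L}{M - 3334} = \frac{4133 - \frac{1094}{187}}{1525 - 3334} = \frac{771777}{187 \left(-1809\right)} = \frac{771777}{187} \left(- \frac{1}{1809}\right) = - \frac{85753}{37587}$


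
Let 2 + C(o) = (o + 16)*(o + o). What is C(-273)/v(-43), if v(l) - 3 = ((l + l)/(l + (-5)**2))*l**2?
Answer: 631440/39767 ≈ 15.878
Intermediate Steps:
v(l) = 3 + 2*l**3/(25 + l) (v(l) = 3 + ((l + l)/(l + (-5)**2))*l**2 = 3 + ((2*l)/(l + 25))*l**2 = 3 + ((2*l)/(25 + l))*l**2 = 3 + (2*l/(25 + l))*l**2 = 3 + 2*l**3/(25 + l))
C(o) = -2 + 2*o*(16 + o) (C(o) = -2 + (o + 16)*(o + o) = -2 + (16 + o)*(2*o) = -2 + 2*o*(16 + o))
C(-273)/v(-43) = (-2 + 2*(-273)**2 + 32*(-273))/(((75 + 2*(-43)**3 + 3*(-43))/(25 - 43))) = (-2 + 2*74529 - 8736)/(((75 + 2*(-79507) - 129)/(-18))) = (-2 + 149058 - 8736)/((-(75 - 159014 - 129)/18)) = 140320/((-1/18*(-159068))) = 140320/(79534/9) = 140320*(9/79534) = 631440/39767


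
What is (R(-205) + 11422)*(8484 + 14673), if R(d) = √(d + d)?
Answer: 264499254 + 23157*I*√410 ≈ 2.645e+8 + 4.6889e+5*I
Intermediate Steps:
R(d) = √2*√d (R(d) = √(2*d) = √2*√d)
(R(-205) + 11422)*(8484 + 14673) = (√2*√(-205) + 11422)*(8484 + 14673) = (√2*(I*√205) + 11422)*23157 = (I*√410 + 11422)*23157 = (11422 + I*√410)*23157 = 264499254 + 23157*I*√410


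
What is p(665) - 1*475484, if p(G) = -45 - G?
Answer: -476194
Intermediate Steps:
p(665) - 1*475484 = (-45 - 1*665) - 1*475484 = (-45 - 665) - 475484 = -710 - 475484 = -476194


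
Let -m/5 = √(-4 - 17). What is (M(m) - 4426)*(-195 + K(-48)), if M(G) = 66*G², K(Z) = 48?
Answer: 5744172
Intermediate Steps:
m = -5*I*√21 (m = -5*√(-4 - 17) = -5*I*√21 ≈ -22.913*I)
(M(m) - 4426)*(-195 + K(-48)) = (66*(-5*I*√21)² - 4426)*(-195 + 48) = (66*(-525) - 4426)*(-147) = (-34650 - 4426)*(-147) = -39076*(-147) = 5744172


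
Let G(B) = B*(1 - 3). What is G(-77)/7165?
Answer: 154/7165 ≈ 0.021493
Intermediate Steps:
G(B) = -2*B (G(B) = B*(-2) = -2*B)
G(-77)/7165 = -2*(-77)/7165 = 154*(1/7165) = 154/7165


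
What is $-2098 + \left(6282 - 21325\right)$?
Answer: $-17141$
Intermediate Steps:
$-2098 + \left(6282 - 21325\right) = -2098 - 15043 = -17141$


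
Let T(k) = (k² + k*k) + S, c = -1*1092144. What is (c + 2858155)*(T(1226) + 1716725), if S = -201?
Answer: 8340297765436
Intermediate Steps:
c = -1092144
T(k) = -201 + 2*k² (T(k) = (k² + k*k) - 201 = (k² + k²) - 201 = 2*k² - 201 = -201 + 2*k²)
(c + 2858155)*(T(1226) + 1716725) = (-1092144 + 2858155)*((-201 + 2*1226²) + 1716725) = 1766011*((-201 + 2*1503076) + 1716725) = 1766011*((-201 + 3006152) + 1716725) = 1766011*(3005951 + 1716725) = 1766011*4722676 = 8340297765436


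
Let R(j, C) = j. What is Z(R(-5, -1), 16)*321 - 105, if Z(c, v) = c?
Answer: -1710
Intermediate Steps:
Z(R(-5, -1), 16)*321 - 105 = -5*321 - 105 = -1605 - 105 = -1710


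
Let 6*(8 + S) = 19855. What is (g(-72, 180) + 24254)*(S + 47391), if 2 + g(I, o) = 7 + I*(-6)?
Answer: 7509841723/6 ≈ 1.2516e+9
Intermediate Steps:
S = 19807/6 (S = -8 + (1/6)*19855 = -8 + 19855/6 = 19807/6 ≈ 3301.2)
g(I, o) = 5 - 6*I (g(I, o) = -2 + (7 + I*(-6)) = -2 + (7 - 6*I) = 5 - 6*I)
(g(-72, 180) + 24254)*(S + 47391) = ((5 - 6*(-72)) + 24254)*(19807/6 + 47391) = ((5 + 432) + 24254)*(304153/6) = (437 + 24254)*(304153/6) = 24691*(304153/6) = 7509841723/6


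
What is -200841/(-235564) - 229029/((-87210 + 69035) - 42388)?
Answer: 66114520839/14266462532 ≈ 4.6343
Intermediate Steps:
-200841/(-235564) - 229029/((-87210 + 69035) - 42388) = -200841*(-1/235564) - 229029/(-18175 - 42388) = 200841/235564 - 229029/(-60563) = 200841/235564 - 229029*(-1/60563) = 200841/235564 + 229029/60563 = 66114520839/14266462532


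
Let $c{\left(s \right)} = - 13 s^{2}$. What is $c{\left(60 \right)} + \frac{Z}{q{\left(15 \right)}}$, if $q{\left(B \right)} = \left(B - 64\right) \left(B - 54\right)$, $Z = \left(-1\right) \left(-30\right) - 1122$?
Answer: $- \frac{327604}{7} \approx -46801.0$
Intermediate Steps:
$Z = -1092$ ($Z = 30 - 1122 = -1092$)
$q{\left(B \right)} = \left(-64 + B\right) \left(-54 + B\right)$
$c{\left(60 \right)} + \frac{Z}{q{\left(15 \right)}} = - 13 \cdot 60^{2} - \frac{1092}{3456 + 15^{2} - 1770} = \left(-13\right) 3600 - \frac{1092}{3456 + 225 - 1770} = -46800 - \frac{1092}{1911} = -46800 - \frac{4}{7} = - \frac{327604}{7}$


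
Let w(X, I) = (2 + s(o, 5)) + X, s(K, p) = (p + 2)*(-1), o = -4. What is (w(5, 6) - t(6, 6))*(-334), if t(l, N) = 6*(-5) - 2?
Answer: -10688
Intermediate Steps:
t(l, N) = -32 (t(l, N) = -30 - 2 = -32)
s(K, p) = -2 - p (s(K, p) = (2 + p)*(-1) = -2 - p)
w(X, I) = -5 + X (w(X, I) = (2 + (-2 - 1*5)) + X = (2 + (-2 - 5)) + X = (2 - 7) + X = -5 + X)
(w(5, 6) - t(6, 6))*(-334) = ((-5 + 5) - 1*(-32))*(-334) = (0 + 32)*(-334) = 32*(-334) = -10688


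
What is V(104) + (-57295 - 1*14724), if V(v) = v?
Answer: -71915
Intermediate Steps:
V(104) + (-57295 - 1*14724) = 104 + (-57295 - 1*14724) = 104 + (-57295 - 14724) = 104 - 72019 = -71915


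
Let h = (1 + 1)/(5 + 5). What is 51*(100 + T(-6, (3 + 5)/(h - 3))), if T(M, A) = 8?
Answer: 5508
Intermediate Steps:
h = 1/5 (h = 2/10 = 2*(1/10) = 1/5 ≈ 0.20000)
51*(100 + T(-6, (3 + 5)/(h - 3))) = 51*(100 + 8) = 51*108 = 5508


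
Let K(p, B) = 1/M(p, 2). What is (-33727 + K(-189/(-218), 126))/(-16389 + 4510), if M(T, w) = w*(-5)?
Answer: 337271/118790 ≈ 2.8392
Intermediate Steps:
M(T, w) = -5*w
K(p, B) = -1/10 (K(p, B) = 1/(-5*2) = 1/(-10) = -1/10)
(-33727 + K(-189/(-218), 126))/(-16389 + 4510) = (-33727 - 1/10)/(-16389 + 4510) = -337271/10/(-11879) = -337271/10*(-1/11879) = 337271/118790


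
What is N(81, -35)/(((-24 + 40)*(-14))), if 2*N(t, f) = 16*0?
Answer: 0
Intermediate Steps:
N(t, f) = 0 (N(t, f) = (16*0)/2 = (1/2)*0 = 0)
N(81, -35)/(((-24 + 40)*(-14))) = 0/(((-24 + 40)*(-14))) = 0/((16*(-14))) = 0/(-224) = 0*(-1/224) = 0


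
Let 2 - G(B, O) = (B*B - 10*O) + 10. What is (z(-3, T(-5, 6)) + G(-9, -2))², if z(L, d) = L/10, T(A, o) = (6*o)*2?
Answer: 1194649/100 ≈ 11946.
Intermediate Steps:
T(A, o) = 12*o
G(B, O) = -8 - B² + 10*O (G(B, O) = 2 - ((B*B - 10*O) + 10) = 2 - ((B² - 10*O) + 10) = 2 - (10 + B² - 10*O) = 2 + (-10 - B² + 10*O) = -8 - B² + 10*O)
z(L, d) = L/10 (z(L, d) = L*(⅒) = L/10)
(z(-3, T(-5, 6)) + G(-9, -2))² = ((⅒)*(-3) + (-8 - 1*(-9)² + 10*(-2)))² = (-3/10 + (-8 - 1*81 - 20))² = (-3/10 + (-8 - 81 - 20))² = (-3/10 - 109)² = (-1093/10)² = 1194649/100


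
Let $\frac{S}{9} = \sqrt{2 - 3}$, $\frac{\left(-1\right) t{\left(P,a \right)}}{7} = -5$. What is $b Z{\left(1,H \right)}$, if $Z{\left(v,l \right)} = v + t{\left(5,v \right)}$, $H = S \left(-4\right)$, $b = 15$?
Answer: $540$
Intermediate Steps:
$t{\left(P,a \right)} = 35$ ($t{\left(P,a \right)} = \left(-7\right) \left(-5\right) = 35$)
$S = 9 i$ ($S = 9 \sqrt{2 - 3} = 9 \sqrt{-1} = 9 i \approx 9.0 i$)
$H = - 36 i$ ($H = 9 i \left(-4\right) = - 36 i \approx - 36.0 i$)
$Z{\left(v,l \right)} = 35 + v$ ($Z{\left(v,l \right)} = v + 35 = 35 + v$)
$b Z{\left(1,H \right)} = 15 \left(35 + 1\right) = 15 \cdot 36 = 540$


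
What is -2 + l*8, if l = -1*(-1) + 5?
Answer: 46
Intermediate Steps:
l = 6 (l = 1 + 5 = 6)
-2 + l*8 = -2 + 6*8 = -2 + 48 = 46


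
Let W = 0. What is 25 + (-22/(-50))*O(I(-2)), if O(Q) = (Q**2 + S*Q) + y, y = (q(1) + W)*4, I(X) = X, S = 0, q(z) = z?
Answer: 713/25 ≈ 28.520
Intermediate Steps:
y = 4 (y = (1 + 0)*4 = 1*4 = 4)
O(Q) = 4 + Q**2 (O(Q) = (Q**2 + 0*Q) + 4 = (Q**2 + 0) + 4 = Q**2 + 4 = 4 + Q**2)
25 + (-22/(-50))*O(I(-2)) = 25 + (-22/(-50))*(4 + (-2)**2) = 25 + (-22*(-1/50))*(4 + 4) = 25 + (11/25)*8 = 25 + 88/25 = 713/25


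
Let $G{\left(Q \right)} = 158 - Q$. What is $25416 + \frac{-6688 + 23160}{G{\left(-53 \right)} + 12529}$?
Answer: $\frac{80954078}{3185} \approx 25417.0$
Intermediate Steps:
$25416 + \frac{-6688 + 23160}{G{\left(-53 \right)} + 12529} = 25416 + \frac{-6688 + 23160}{\left(158 - -53\right) + 12529} = 25416 + \frac{16472}{\left(158 + 53\right) + 12529} = 25416 + \frac{16472}{211 + 12529} = 25416 + \frac{16472}{12740} = 25416 + 16472 \cdot \frac{1}{12740} = 25416 + \frac{4118}{3185} = \frac{80954078}{3185}$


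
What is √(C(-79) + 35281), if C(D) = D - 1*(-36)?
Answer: √35238 ≈ 187.72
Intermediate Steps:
C(D) = 36 + D (C(D) = D + 36 = 36 + D)
√(C(-79) + 35281) = √((36 - 79) + 35281) = √(-43 + 35281) = √35238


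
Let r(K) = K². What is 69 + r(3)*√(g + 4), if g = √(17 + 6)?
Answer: 69 + 9*√(4 + √23) ≈ 95.692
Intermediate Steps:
g = √23 ≈ 4.7958
69 + r(3)*√(g + 4) = 69 + 3²*√(√23 + 4) = 69 + 9*√(4 + √23)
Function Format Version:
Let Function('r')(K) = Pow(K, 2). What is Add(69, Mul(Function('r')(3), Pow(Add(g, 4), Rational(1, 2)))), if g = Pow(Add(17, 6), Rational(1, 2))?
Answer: Add(69, Mul(9, Pow(Add(4, Pow(23, Rational(1, 2))), Rational(1, 2)))) ≈ 95.692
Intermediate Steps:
g = Pow(23, Rational(1, 2)) ≈ 4.7958
Add(69, Mul(Function('r')(3), Pow(Add(g, 4), Rational(1, 2)))) = Add(69, Mul(Pow(3, 2), Pow(Add(Pow(23, Rational(1, 2)), 4), Rational(1, 2)))) = Add(69, Mul(9, Pow(Add(4, Pow(23, Rational(1, 2))), Rational(1, 2))))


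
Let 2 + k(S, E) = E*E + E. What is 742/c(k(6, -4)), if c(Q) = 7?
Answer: 106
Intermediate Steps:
k(S, E) = -2 + E + E**2 (k(S, E) = -2 + (E*E + E) = -2 + (E**2 + E) = -2 + (E + E**2) = -2 + E + E**2)
742/c(k(6, -4)) = 742/7 = 742*(1/7) = 106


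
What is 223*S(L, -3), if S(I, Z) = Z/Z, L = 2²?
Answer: 223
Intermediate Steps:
L = 4
S(I, Z) = 1
223*S(L, -3) = 223*1 = 223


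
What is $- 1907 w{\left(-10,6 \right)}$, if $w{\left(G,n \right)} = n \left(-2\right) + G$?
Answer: $41954$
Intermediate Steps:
$w{\left(G,n \right)} = G - 2 n$ ($w{\left(G,n \right)} = - 2 n + G = G - 2 n$)
$- 1907 w{\left(-10,6 \right)} = - 1907 \left(-10 - 12\right) = \left(-1907\right) \left(-22\right) = 41954$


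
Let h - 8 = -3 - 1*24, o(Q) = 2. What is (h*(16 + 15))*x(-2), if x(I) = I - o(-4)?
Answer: 2356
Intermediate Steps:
h = -19 (h = 8 + (-3 - 1*24) = 8 + (-3 - 24) = 8 - 27 = -19)
x(I) = -2 + I (x(I) = I - 1*2 = I - 2 = -2 + I)
(h*(16 + 15))*x(-2) = (-19*(16 + 15))*(-2 - 2) = -19*31*(-4) = -589*(-4) = 2356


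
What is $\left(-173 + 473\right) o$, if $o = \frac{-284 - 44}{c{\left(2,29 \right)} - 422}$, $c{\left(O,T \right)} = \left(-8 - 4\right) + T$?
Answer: $\frac{6560}{27} \approx 242.96$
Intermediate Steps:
$c{\left(O,T \right)} = -12 + T$
$o = \frac{328}{405}$ ($o = \frac{-284 - 44}{\left(-12 + 29\right) - 422} = - \frac{328}{17 - 422} = - \frac{328}{-405} = \left(-328\right) \left(- \frac{1}{405}\right) = \frac{328}{405} \approx 0.80988$)
$\left(-173 + 473\right) o = \left(-173 + 473\right) \frac{328}{405} = 300 \cdot \frac{328}{405} = \frac{6560}{27}$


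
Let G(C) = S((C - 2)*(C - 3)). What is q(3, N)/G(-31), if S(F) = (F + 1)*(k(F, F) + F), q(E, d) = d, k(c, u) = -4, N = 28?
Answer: 14/627757 ≈ 2.2302e-5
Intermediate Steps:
S(F) = (1 + F)*(-4 + F) (S(F) = (F + 1)*(-4 + F) = (1 + F)*(-4 + F))
G(C) = -4 + (-3 + C)²*(-2 + C)² - 3*(-3 + C)*(-2 + C) (G(C) = -4 + ((C - 2)*(C - 3))² - 3*(C - 2)*(C - 3) = -4 + ((-2 + C)*(-3 + C))² - 3*(-2 + C)*(-3 + C) = -4 + ((-3 + C)*(-2 + C))² - 3*(-3 + C)*(-2 + C) = -4 + (-3 + C)²*(-2 + C)² - 3*(-3 + C)*(-2 + C))
q(3, N)/G(-31) = 28/(14 + (-31)⁴ - 45*(-31) - 10*(-31)³ + 34*(-31)²) = 28/(14 + 923521 + 1395 - 10*(-29791) + 34*961) = 28/(14 + 923521 + 1395 + 297910 + 32674) = 28/1255514 = 28*(1/1255514) = 14/627757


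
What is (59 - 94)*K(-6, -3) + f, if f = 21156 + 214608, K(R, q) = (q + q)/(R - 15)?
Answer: 235754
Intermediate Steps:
K(R, q) = 2*q/(-15 + R) (K(R, q) = (2*q)/(-15 + R) = 2*q/(-15 + R))
f = 235764
(59 - 94)*K(-6, -3) + f = (59 - 94)*(2*(-3)/(-15 - 6)) + 235764 = -70*(-3)/(-21) + 235764 = -70*(-3)*(-1)/21 + 235764 = -35*2/7 + 235764 = -10 + 235764 = 235754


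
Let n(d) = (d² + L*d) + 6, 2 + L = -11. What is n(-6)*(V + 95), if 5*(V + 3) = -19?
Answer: 10584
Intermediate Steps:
V = -34/5 (V = -3 + (⅕)*(-19) = -3 - 19/5 = -34/5 ≈ -6.8000)
L = -13 (L = -2 - 11 = -13)
n(d) = 6 + d² - 13*d (n(d) = (d² - 13*d) + 6 = 6 + d² - 13*d)
n(-6)*(V + 95) = (6 + (-6)² - 13*(-6))*(-34/5 + 95) = (6 + 36 + 78)*(441/5) = 120*(441/5) = 10584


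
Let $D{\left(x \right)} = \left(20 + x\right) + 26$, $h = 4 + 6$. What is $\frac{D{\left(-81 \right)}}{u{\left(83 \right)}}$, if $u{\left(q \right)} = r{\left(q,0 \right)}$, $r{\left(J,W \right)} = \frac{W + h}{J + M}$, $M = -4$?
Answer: $- \frac{553}{2} \approx -276.5$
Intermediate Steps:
$h = 10$
$D{\left(x \right)} = 46 + x$
$r{\left(J,W \right)} = \frac{10 + W}{-4 + J}$ ($r{\left(J,W \right)} = \frac{W + 10}{J - 4} = \frac{10 + W}{-4 + J}$)
$u{\left(q \right)} = \frac{10}{-4 + q}$ ($u{\left(q \right)} = \frac{10 + 0}{-4 + q} = \frac{1}{-4 + q} 10 = \frac{10}{-4 + q}$)
$\frac{D{\left(-81 \right)}}{u{\left(83 \right)}} = \frac{46 - 81}{10 \frac{1}{-4 + 83}} = - \frac{35}{10 \cdot \frac{1}{79}} = - \frac{35}{\frac{10}{79}} = \left(-35\right) \frac{79}{10} = - \frac{553}{2}$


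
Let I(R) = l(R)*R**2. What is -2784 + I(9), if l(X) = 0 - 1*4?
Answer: -3108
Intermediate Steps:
l(X) = -4 (l(X) = 0 - 4 = -4)
I(R) = -4*R**2
-2784 + I(9) = -2784 - 4*9**2 = -2784 - 4*81 = -2784 - 324 = -3108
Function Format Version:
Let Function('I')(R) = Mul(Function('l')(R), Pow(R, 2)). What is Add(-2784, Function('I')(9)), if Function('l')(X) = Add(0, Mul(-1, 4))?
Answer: -3108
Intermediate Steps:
Function('l')(X) = -4 (Function('l')(X) = Add(0, -4) = -4)
Function('I')(R) = Mul(-4, Pow(R, 2))
Add(-2784, Function('I')(9)) = Add(-2784, Mul(-4, Pow(9, 2))) = Add(-2784, Mul(-4, 81)) = Add(-2784, -324) = -3108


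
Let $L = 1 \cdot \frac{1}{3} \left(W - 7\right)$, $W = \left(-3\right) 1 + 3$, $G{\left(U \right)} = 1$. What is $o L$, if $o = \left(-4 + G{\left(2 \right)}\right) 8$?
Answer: $56$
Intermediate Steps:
$W = 0$ ($W = -3 + 3 = 0$)
$o = -24$ ($o = \left(-4 + 1\right) 8 = \left(-3\right) 8 = -24$)
$L = - \frac{7}{3}$ ($L = 1 \cdot \frac{1}{3} \left(0 - 7\right) = 1 \cdot \frac{1}{3} \left(-7\right) = \frac{1}{3} \left(-7\right) = - \frac{7}{3} \approx -2.3333$)
$o L = \left(-24\right) \left(- \frac{7}{3}\right) = 56$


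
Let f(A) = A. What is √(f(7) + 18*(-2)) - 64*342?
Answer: -21888 + I*√29 ≈ -21888.0 + 5.3852*I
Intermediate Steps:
√(f(7) + 18*(-2)) - 64*342 = √(7 + 18*(-2)) - 64*342 = √(7 - 36) - 21888 = √(-29) - 21888 = I*√29 - 21888 = -21888 + I*√29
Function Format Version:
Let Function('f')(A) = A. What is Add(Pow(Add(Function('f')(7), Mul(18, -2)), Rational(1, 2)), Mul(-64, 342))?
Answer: Add(-21888, Mul(I, Pow(29, Rational(1, 2)))) ≈ Add(-21888., Mul(5.3852, I))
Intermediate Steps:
Add(Pow(Add(Function('f')(7), Mul(18, -2)), Rational(1, 2)), Mul(-64, 342)) = Add(Pow(Add(7, Mul(18, -2)), Rational(1, 2)), Mul(-64, 342)) = Add(Pow(Add(7, -36), Rational(1, 2)), -21888) = Add(Pow(-29, Rational(1, 2)), -21888) = Add(Mul(I, Pow(29, Rational(1, 2))), -21888) = Add(-21888, Mul(I, Pow(29, Rational(1, 2))))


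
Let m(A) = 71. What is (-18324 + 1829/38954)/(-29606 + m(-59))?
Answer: 713791267/1150506390 ≈ 0.62041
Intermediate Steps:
(-18324 + 1829/38954)/(-29606 + m(-59)) = (-18324 + 1829/38954)/(-29606 + 71) = (-18324 + 1829*(1/38954))/(-29535) = (-18324 + 1829/38954)*(-1/29535) = -713791267/38954*(-1/29535) = 713791267/1150506390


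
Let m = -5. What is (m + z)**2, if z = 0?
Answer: 25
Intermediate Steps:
(m + z)**2 = (-5 + 0)**2 = (-5)**2 = 25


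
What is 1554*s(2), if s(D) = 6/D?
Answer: 4662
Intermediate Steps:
1554*s(2) = 1554*(6/2) = 1554*(6*(1/2)) = 1554*3 = 4662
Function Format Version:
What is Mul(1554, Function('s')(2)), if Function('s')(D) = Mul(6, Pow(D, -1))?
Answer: 4662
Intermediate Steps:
Mul(1554, Function('s')(2)) = Mul(1554, Mul(6, Pow(2, -1))) = Mul(1554, Mul(6, Rational(1, 2))) = Mul(1554, 3) = 4662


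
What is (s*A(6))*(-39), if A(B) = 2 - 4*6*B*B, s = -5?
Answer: -168090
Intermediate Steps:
A(B) = 2 - 24*B**2
(s*A(6))*(-39) = -5*(2 - 24*6**2)*(-39) = -5*(2 - 24*36)*(-39) = -5*(2 - 864)*(-39) = -5*(-862)*(-39) = 4310*(-39) = -168090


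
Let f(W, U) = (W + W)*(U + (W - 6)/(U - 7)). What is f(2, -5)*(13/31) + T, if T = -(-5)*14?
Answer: 5782/93 ≈ 62.172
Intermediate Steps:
f(W, U) = 2*W*(U + (-6 + W)/(-7 + U)) (f(W, U) = (2*W)*(U + (-6 + W)/(-7 + U)) = 2*W*(U + (-6 + W)/(-7 + U)))
T = 70 (T = -1*(-70) = 70)
f(2, -5)*(13/31) + T = (2*2*(-6 + 2 + (-5)² - 7*(-5))/(-7 - 5))*(13/31) + 70 = (2*2*(-6 + 2 + 25 + 35)/(-12))*(13*(1/31)) + 70 = (2*2*(-1/12)*56)*(13/31) + 70 = -56/3*13/31 + 70 = -728/93 + 70 = 5782/93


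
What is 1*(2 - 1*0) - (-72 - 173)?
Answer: 247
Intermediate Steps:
1*(2 - 1*0) - (-72 - 173) = 1*(2 + 0) - 1*(-245) = 1*2 + 245 = 2 + 245 = 247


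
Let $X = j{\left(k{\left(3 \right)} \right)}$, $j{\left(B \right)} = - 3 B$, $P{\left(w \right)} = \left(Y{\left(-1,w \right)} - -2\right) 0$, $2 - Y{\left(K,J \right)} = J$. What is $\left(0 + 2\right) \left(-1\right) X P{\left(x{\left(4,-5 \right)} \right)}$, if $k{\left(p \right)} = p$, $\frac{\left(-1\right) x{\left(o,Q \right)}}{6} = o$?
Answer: $0$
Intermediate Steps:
$x{\left(o,Q \right)} = - 6 o$
$Y{\left(K,J \right)} = 2 - J$
$P{\left(w \right)} = 0$ ($P{\left(w \right)} = \left(\left(2 - w\right) - -2\right) 0 = \left(\left(2 - w\right) + 2\right) 0 = \left(4 - w\right) 0 = 0$)
$X = -9$ ($X = \left(-3\right) 3 = -9$)
$\left(0 + 2\right) \left(-1\right) X P{\left(x{\left(4,-5 \right)} \right)} = \left(0 + 2\right) \left(-1\right) \left(-9\right) 0 = 2 \left(-1\right) \left(-9\right) 0 = \left(-2\right) \left(-9\right) 0 = 18 \cdot 0 = 0$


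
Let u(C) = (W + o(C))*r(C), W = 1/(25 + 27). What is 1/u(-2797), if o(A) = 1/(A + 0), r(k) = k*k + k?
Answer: 13/1918755 ≈ 6.7752e-6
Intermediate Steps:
r(k) = k + k² (r(k) = k² + k = k + k²)
W = 1/52 ≈ 0.019231
o(A) = 1/A
u(C) = C*(1 + C)*(1/52 + 1/C) (u(C) = (1/52 + 1/C)*(C*(1 + C)) = C*(1 + C)*(1/52 + 1/C))
1/u(-2797) = 1/((1 - 2797)*(52 - 2797)/52) = 1/((1/52)*(-2796)*(-2745)) = 1/(1918755/13) = 13/1918755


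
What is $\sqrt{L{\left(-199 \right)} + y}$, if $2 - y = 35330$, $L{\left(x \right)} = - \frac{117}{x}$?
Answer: $\frac{i \sqrt{1399000845}}{199} \approx 187.96 i$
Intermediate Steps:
$y = -35328$ ($y = 2 - 35330 = -35328$)
$\sqrt{L{\left(-199 \right)} + y} = \sqrt{- \frac{117}{-199} - 35328} = \sqrt{\left(-117\right) \left(- \frac{1}{199}\right) - 35328} = \sqrt{\frac{117}{199} - 35328} = \sqrt{- \frac{7030155}{199}} = \frac{i \sqrt{1399000845}}{199}$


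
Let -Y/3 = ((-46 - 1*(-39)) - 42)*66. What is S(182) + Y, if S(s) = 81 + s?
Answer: 9965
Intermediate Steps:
Y = 9702 (Y = -3*((-46 - 1*(-39)) - 42)*66 = -3*((-46 + 39) - 42)*66 = -3*(-7 - 42)*66 = -(-147)*66 = -3*(-3234) = 9702)
S(182) + Y = (81 + 182) + 9702 = 263 + 9702 = 9965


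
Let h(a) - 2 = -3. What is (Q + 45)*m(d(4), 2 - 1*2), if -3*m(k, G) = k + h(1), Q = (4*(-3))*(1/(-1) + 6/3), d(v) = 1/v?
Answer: 33/4 ≈ 8.2500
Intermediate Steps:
h(a) = -1 (h(a) = 2 - 3 = -1)
Q = -12 (Q = -12*(1*(-1) + 6*(⅓)) = -12*(-1 + 2) = -12*1 = -12)
m(k, G) = ⅓ - k/3 (m(k, G) = -(k - 1)/3 = -(-1 + k)/3 = ⅓ - k/3)
(Q + 45)*m(d(4), 2 - 1*2) = (-12 + 45)*(⅓ - ⅓/4) = 33*(⅓ - ⅓*¼) = 33*(⅓ - 1/12) = 33*(¼) = 33/4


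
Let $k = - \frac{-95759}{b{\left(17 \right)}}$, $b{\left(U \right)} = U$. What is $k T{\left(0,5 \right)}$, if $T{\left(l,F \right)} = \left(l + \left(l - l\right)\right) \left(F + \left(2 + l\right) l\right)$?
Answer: $0$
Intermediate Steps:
$T{\left(l,F \right)} = l \left(F + l \left(2 + l\right)\right)$ ($T{\left(l,F \right)} = \left(l + 0\right) \left(F + l \left(2 + l\right)\right) = l \left(F + l \left(2 + l\right)\right)$)
$k = \frac{95759}{17}$ ($k = - \frac{-95759}{17} = \left(-1\right) \left(- \frac{95759}{17}\right) = \frac{95759}{17} \approx 5632.9$)
$k T{\left(0,5 \right)} = \frac{95759 \cdot 0 \left(5 + 0^{2} + 2 \cdot 0\right)}{17} = \frac{95759 \cdot 0 \left(5 + 0 + 0\right)}{17} = \frac{95759 \cdot 0 \cdot 5}{17} = \frac{95759}{17} \cdot 0 = 0$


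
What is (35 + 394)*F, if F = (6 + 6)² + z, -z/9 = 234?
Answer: -841698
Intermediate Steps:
z = -2106 (z = -9*234 = -2106)
F = -1962 (F = (6 + 6)² - 2106 = 12² - 2106 = 144 - 2106 = -1962)
(35 + 394)*F = (35 + 394)*(-1962) = 429*(-1962) = -841698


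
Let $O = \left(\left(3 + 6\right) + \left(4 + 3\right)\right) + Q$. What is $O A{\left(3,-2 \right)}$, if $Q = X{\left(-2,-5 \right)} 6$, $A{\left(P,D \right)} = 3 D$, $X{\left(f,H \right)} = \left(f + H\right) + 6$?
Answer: $-60$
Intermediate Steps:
$X{\left(f,H \right)} = 6 + H + f$ ($X{\left(f,H \right)} = \left(H + f\right) + 6 = 6 + H + f$)
$Q = -6$ ($Q = \left(6 - 5 - 2\right) 6 = \left(-1\right) 6 = -6$)
$O = 10$ ($O = \left(\left(3 + 6\right) + \left(4 + 3\right)\right) - 6 = \left(9 + 7\right) - 6 = 16 - 6 = 10$)
$O A{\left(3,-2 \right)} = 10 \cdot 3 \left(-2\right) = 10 \left(-6\right) = -60$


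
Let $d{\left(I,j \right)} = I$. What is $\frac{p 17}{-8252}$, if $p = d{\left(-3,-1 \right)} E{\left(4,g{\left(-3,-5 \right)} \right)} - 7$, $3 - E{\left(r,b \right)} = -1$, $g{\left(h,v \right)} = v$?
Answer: $\frac{323}{8252} \approx 0.039142$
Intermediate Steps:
$E{\left(r,b \right)} = 4$ ($E{\left(r,b \right)} = 3 - -1 = 3 + 1 = 4$)
$p = -19$ ($p = \left(-3\right) 4 - 7 = -12 - 7 = -19$)
$\frac{p 17}{-8252} = \frac{\left(-19\right) 17}{-8252} = \left(-323\right) \left(- \frac{1}{8252}\right) = \frac{323}{8252}$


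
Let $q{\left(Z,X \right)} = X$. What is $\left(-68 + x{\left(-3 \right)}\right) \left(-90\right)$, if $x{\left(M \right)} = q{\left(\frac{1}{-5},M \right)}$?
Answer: $6390$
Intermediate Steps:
$x{\left(M \right)} = M$
$\left(-68 + x{\left(-3 \right)}\right) \left(-90\right) = \left(-68 - 3\right) \left(-90\right) = \left(-71\right) \left(-90\right) = 6390$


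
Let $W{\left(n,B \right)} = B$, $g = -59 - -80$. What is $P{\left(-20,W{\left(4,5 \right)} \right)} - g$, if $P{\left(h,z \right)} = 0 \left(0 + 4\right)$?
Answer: $-21$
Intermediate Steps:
$g = 21$ ($g = -59 + 80 = 21$)
$P{\left(h,z \right)} = 0$ ($P{\left(h,z \right)} = 0 \cdot 4 = 0$)
$P{\left(-20,W{\left(4,5 \right)} \right)} - g = 0 - 21 = -21$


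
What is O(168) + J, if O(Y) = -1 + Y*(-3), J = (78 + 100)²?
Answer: 31179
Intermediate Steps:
J = 31684 (J = 178² = 31684)
O(Y) = -1 - 3*Y
O(168) + J = (-1 - 3*168) + 31684 = (-1 - 504) + 31684 = -505 + 31684 = 31179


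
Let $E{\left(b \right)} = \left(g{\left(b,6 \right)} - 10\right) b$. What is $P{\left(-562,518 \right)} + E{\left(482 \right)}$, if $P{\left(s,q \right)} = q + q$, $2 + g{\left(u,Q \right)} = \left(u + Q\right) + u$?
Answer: $462792$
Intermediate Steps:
$g{\left(u,Q \right)} = -2 + Q + 2 u$ ($g{\left(u,Q \right)} = -2 + \left(\left(u + Q\right) + u\right) = -2 + \left(\left(Q + u\right) + u\right) = -2 + \left(Q + 2 u\right) = -2 + Q + 2 u$)
$P{\left(s,q \right)} = 2 q$
$E{\left(b \right)} = b \left(-6 + 2 b\right)$ ($E{\left(b \right)} = \left(\left(-2 + 6 + 2 b\right) - 10\right) b = \left(\left(4 + 2 b\right) - 10\right) b = \left(-6 + 2 b\right) b = b \left(-6 + 2 b\right)$)
$P{\left(-562,518 \right)} + E{\left(482 \right)} = 2 \cdot 518 + 2 \cdot 482 \left(-3 + 482\right) = 1036 + 2 \cdot 482 \cdot 479 = 1036 + 461756 = 462792$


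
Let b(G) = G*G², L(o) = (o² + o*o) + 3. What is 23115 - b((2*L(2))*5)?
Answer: -1307885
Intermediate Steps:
L(o) = 3 + 2*o² (L(o) = (o² + o²) + 3 = 2*o² + 3 = 3 + 2*o²)
b(G) = G³
23115 - b((2*L(2))*5) = 23115 - ((2*(3 + 2*2²))*5)³ = 23115 - ((2*(3 + 2*4))*5)³ = 23115 - ((2*(3 + 8))*5)³ = 23115 - ((2*11)*5)³ = 23115 - (22*5)³ = 23115 - 1*110³ = 23115 - 1*1331000 = 23115 - 1331000 = -1307885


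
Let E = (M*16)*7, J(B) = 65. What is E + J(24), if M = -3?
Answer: -271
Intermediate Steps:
E = -336 (E = -3*16*7 = -48*7 = -336)
E + J(24) = -336 + 65 = -271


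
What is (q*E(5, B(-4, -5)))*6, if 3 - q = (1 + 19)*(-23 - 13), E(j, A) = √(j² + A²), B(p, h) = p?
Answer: 4338*√41 ≈ 27777.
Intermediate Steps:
E(j, A) = √(A² + j²)
q = 723 (q = 3 - (1 + 19)*(-23 - 13) = 3 - 20*(-36) = 3 - 1*(-720) = 3 + 720 = 723)
(q*E(5, B(-4, -5)))*6 = (723*√((-4)² + 5²))*6 = (723*√(16 + 25))*6 = (723*√41)*6 = 4338*√41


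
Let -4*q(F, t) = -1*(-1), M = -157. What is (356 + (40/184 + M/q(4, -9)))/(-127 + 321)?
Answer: 22637/4462 ≈ 5.0733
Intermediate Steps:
q(F, t) = -¼ (q(F, t) = -(-1)*(-1)/4 = -¼*1 = -¼)
(356 + (40/184 + M/q(4, -9)))/(-127 + 321) = (356 + (40/184 - 157/(-¼)))/(-127 + 321) = (356 + (40*(1/184) - 157*(-4)))/194 = (356 + (5/23 + 628))*(1/194) = (356 + 14449/23)*(1/194) = (22637/23)*(1/194) = 22637/4462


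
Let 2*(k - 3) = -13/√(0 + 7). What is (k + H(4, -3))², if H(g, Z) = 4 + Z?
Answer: 617/28 - 52*√7/7 ≈ 2.3816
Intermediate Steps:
k = 3 - 13*√7/14 (k = 3 + (-13/√(0 + 7))/2 = 3 + (-13*√7/7)/2 = 3 - 13*√7/14 ≈ 0.54323)
(k + H(4, -3))² = ((3 - 13*√7/14) + (4 - 3))² = ((3 - 13*√7/14) + 1)² = (4 - 13*√7/14)²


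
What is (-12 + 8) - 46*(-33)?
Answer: 1514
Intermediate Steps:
(-12 + 8) - 46*(-33) = -4 + 1518 = 1514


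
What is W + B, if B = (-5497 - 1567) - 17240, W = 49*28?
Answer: -22932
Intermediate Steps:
W = 1372
B = -24304 (B = -7064 - 17240 = -24304)
W + B = 1372 - 24304 = -22932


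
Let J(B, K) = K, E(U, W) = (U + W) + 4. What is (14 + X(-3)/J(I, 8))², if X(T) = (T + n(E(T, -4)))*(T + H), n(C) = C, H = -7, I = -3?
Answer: 1849/4 ≈ 462.25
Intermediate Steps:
E(U, W) = 4 + U + W
X(T) = 2*T*(-7 + T) (X(T) = (T + (4 + T - 4))*(T - 7) = (T + T)*(-7 + T) = (2*T)*(-7 + T) = 2*T*(-7 + T))
(14 + X(-3)/J(I, 8))² = (14 + (2*(-3)*(-7 - 3))/8)² = (14 + (2*(-3)*(-10))*(⅛))² = (14 + 60*(⅛))² = (14 + 15/2)² = (43/2)² = 1849/4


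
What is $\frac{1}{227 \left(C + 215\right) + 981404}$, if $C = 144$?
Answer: $\frac{1}{1062897} \approx 9.4082 \cdot 10^{-7}$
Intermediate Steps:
$\frac{1}{227 \left(C + 215\right) + 981404} = \frac{1}{227 \left(144 + 215\right) + 981404} = \frac{1}{227 \cdot 359 + 981404} = \frac{1}{81493 + 981404} = \frac{1}{1062897}$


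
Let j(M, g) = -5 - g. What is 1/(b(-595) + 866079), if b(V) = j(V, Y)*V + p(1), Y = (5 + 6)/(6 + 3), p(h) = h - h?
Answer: 9/7828031 ≈ 1.1497e-6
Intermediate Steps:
p(h) = 0
Y = 11/9 ≈ 1.2222
b(V) = -56*V/9 (b(V) = (-5 - 1*11/9)*V + 0 = (-5 - 11/9)*V + 0 = -56*V/9 + 0 = -56*V/9)
1/(b(-595) + 866079) = 1/(-56/9*(-595) + 866079) = 1/(33320/9 + 866079) = 1/(7828031/9) = 9/7828031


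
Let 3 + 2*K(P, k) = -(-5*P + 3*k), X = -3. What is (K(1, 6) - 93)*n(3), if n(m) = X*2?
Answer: 606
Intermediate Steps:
K(P, k) = -3/2 - 3*k/2 + 5*P/2 (K(P, k) = -3/2 + (-(-5*P + 3*k))/2 = -3/2 + (-3*k + 5*P)/2 = -3/2 + (-3*k/2 + 5*P/2) = -3/2 - 3*k/2 + 5*P/2)
n(m) = -6 (n(m) = -3*2 = -6)
(K(1, 6) - 93)*n(3) = ((-3/2 - 3/2*6 + (5/2)*1) - 93)*(-6) = ((-3/2 - 9 + 5/2) - 93)*(-6) = (-8 - 93)*(-6) = -101*(-6) = 606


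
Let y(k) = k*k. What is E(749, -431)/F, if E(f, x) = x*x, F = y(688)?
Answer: 185761/473344 ≈ 0.39244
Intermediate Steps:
y(k) = k**2
F = 473344 (F = 688**2 = 473344)
E(f, x) = x**2
E(749, -431)/F = (-431)**2/473344 = 185761*(1/473344) = 185761/473344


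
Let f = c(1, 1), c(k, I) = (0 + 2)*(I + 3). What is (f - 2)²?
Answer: 36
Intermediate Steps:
c(k, I) = 6 + 2*I (c(k, I) = 2*(3 + I) = 6 + 2*I)
f = 8 (f = 6 + 2*1 = 6 + 2 = 8)
(f - 2)² = (8 - 2)² = 6² = 36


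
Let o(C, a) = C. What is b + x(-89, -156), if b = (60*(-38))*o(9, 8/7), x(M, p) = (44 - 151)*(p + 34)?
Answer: -7466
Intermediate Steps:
x(M, p) = -3638 - 107*p (x(M, p) = -107*(34 + p) = -3638 - 107*p)
b = -20520 (b = (60*(-38))*9 = -2280*9 = -20520)
b + x(-89, -156) = -20520 + (-3638 - 107*(-156)) = -20520 + (-3638 + 16692) = -20520 + 13054 = -7466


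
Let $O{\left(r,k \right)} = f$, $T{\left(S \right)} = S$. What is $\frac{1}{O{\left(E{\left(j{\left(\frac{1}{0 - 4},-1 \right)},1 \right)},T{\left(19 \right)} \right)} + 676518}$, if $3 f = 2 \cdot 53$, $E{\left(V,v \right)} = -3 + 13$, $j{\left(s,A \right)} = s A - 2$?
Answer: $\frac{3}{2029660} \approx 1.4781 \cdot 10^{-6}$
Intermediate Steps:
$j{\left(s,A \right)} = -2 + A s$ ($j{\left(s,A \right)} = A s - 2 = -2 + A s$)
$E{\left(V,v \right)} = 10$
$f = \frac{106}{3}$ ($f = \frac{2 \cdot 53}{3} = \frac{1}{3} \cdot 106 = \frac{106}{3} \approx 35.333$)
$O{\left(r,k \right)} = \frac{106}{3}$
$\frac{1}{O{\left(E{\left(j{\left(\frac{1}{0 - 4},-1 \right)},1 \right)},T{\left(19 \right)} \right)} + 676518} = \frac{1}{\frac{106}{3} + 676518} = \frac{1}{\frac{2029660}{3}} = \frac{3}{2029660}$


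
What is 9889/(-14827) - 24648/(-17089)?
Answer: 196462775/253378603 ≈ 0.77537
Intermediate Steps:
9889/(-14827) - 24648/(-17089) = 9889*(-1/14827) - 24648*(-1/17089) = -9889/14827 + 24648/17089 = 196462775/253378603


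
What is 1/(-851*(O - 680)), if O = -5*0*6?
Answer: 1/578680 ≈ 1.7281e-6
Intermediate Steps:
O = 0 (O = 0*6 = 0)
1/(-851*(O - 680)) = 1/(-851*(0 - 680)) = 1/(-851*(-680)) = 1/578680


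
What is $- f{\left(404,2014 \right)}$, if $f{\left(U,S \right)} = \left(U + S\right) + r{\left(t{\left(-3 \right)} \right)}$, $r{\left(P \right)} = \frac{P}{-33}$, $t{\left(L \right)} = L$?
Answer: $- \frac{26599}{11} \approx -2418.1$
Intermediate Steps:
$r{\left(P \right)} = - \frac{P}{33}$ ($r{\left(P \right)} = P \left(- \frac{1}{33}\right) = - \frac{P}{33}$)
$f{\left(U,S \right)} = \frac{1}{11} + S + U$ ($f{\left(U,S \right)} = \left(U + S\right) - - \frac{1}{11} = \left(S + U\right) + \frac{1}{11} = \frac{1}{11} + S + U$)
$- f{\left(404,2014 \right)} = - (\frac{1}{11} + 2014 + 404) = \left(-1\right) \frac{26599}{11} = - \frac{26599}{11}$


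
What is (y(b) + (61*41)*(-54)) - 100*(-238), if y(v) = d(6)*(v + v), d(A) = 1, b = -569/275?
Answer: -30595988/275 ≈ -1.1126e+5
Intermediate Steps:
b = -569/275 (b = -569*1/275 = -569/275 ≈ -2.0691)
y(v) = 2*v (y(v) = 1*(v + v) = 1*(2*v) = 2*v)
(y(b) + (61*41)*(-54)) - 100*(-238) = (2*(-569/275) + (61*41)*(-54)) - 100*(-238) = (-1138/275 + 2501*(-54)) + 23800 = (-1138/275 - 135054) + 23800 = -37140988/275 + 23800 = -30595988/275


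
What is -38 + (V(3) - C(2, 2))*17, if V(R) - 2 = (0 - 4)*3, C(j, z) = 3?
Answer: -259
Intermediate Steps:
V(R) = -10 (V(R) = 2 + (0 - 4)*3 = 2 - 4*3 = 2 - 12 = -10)
-38 + (V(3) - C(2, 2))*17 = -38 + (-10 - 1*3)*17 = -38 + (-10 - 3)*17 = -38 - 13*17 = -38 - 221 = -259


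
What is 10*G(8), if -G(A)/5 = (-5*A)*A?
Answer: 16000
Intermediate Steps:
G(A) = 25*A² (G(A) = -5*(-5*A)*A = -(-25)*A² = 25*A²)
10*G(8) = 10*(25*8²) = 10*(25*64) = 10*1600 = 16000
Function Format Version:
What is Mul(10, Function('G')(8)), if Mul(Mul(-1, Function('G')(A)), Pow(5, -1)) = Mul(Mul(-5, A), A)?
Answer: 16000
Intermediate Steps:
Function('G')(A) = Mul(25, Pow(A, 2)) (Function('G')(A) = Mul(-5, Mul(Mul(-5, A), A)) = Mul(-5, Mul(-5, Pow(A, 2))) = Mul(25, Pow(A, 2)))
Mul(10, Function('G')(8)) = Mul(10, Mul(25, Pow(8, 2))) = Mul(10, Mul(25, 64)) = Mul(10, 1600) = 16000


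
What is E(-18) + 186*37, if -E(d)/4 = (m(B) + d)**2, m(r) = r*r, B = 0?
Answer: 5586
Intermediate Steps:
m(r) = r**2
E(d) = -4*d**2 (E(d) = -4*(0**2 + d)**2 = -4*(0 + d)**2 = -4*d**2)
E(-18) + 186*37 = -4*(-18)**2 + 186*37 = -4*324 + 6882 = -1296 + 6882 = 5586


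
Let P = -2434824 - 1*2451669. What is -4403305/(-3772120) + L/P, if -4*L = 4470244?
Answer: 5146458651737/3686487595032 ≈ 1.3960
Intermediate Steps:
P = -4886493 (P = -2434824 - 2451669 = -4886493)
L = -1117561 (L = -¼*4470244 = -1117561)
-4403305/(-3772120) + L/P = -4403305/(-3772120) - 1117561/(-4886493) = -4403305*(-1/3772120) - 1117561*(-1/4886493) = 880661/754424 + 1117561/4886493 = 5146458651737/3686487595032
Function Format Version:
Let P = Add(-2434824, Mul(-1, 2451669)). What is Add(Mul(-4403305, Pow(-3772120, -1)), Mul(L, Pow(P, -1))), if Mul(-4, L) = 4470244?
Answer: Rational(5146458651737, 3686487595032) ≈ 1.3960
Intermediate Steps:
P = -4886493 (P = Add(-2434824, -2451669) = -4886493)
L = -1117561 (L = Mul(Rational(-1, 4), 4470244) = -1117561)
Add(Mul(-4403305, Pow(-3772120, -1)), Mul(L, Pow(P, -1))) = Add(Mul(-4403305, Pow(-3772120, -1)), Mul(-1117561, Pow(-4886493, -1))) = Add(Mul(-4403305, Rational(-1, 3772120)), Mul(-1117561, Rational(-1, 4886493))) = Add(Rational(880661, 754424), Rational(1117561, 4886493)) = Rational(5146458651737, 3686487595032)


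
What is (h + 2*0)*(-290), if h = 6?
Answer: -1740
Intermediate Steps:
(h + 2*0)*(-290) = (6 + 2*0)*(-290) = (6 + 0)*(-290) = 6*(-290) = -1740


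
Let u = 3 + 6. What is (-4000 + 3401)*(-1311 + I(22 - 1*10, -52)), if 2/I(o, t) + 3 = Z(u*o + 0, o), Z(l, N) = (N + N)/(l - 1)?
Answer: 233359019/297 ≈ 7.8572e+5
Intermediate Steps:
u = 9
Z(l, N) = 2*N/(-1 + l) (Z(l, N) = (2*N)/(-1 + l) = 2*N/(-1 + l))
I(o, t) = 2/(-3 + 2*o/(-1 + 9*o)) (I(o, t) = 2/(-3 + 2*o/(-1 + (9*o + 0))) = 2/(-3 + 2*o/(-1 + 9*o)))
(-4000 + 3401)*(-1311 + I(22 - 1*10, -52)) = (-4000 + 3401)*(-1311 + 2*(-1 + 9*(22 - 1*10))/(3 - 25*(22 - 1*10))) = -599*(-1311 + 2*(-1 + 9*(22 - 10))/(3 - 25*(22 - 10))) = -599*(-1311 + 2*(-1 + 9*12)/(3 - 25*12)) = -599*(-1311 + 2*(-1 + 108)/(3 - 300)) = -599*(-1311 + 2*107/(-297)) = -599*(-1311 + 2*(-1/297)*107) = -599*(-1311 - 214/297) = -599*(-389581/297) = 233359019/297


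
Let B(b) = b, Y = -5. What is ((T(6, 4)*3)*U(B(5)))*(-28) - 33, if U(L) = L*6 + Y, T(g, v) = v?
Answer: -8433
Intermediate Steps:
U(L) = -5 + 6*L (U(L) = L*6 - 5 = 6*L - 5 = -5 + 6*L)
((T(6, 4)*3)*U(B(5)))*(-28) - 33 = ((4*3)*(-5 + 6*5))*(-28) - 33 = (12*(-5 + 30))*(-28) - 33 = (12*25)*(-28) - 33 = 300*(-28) - 33 = -8400 - 33 = -8433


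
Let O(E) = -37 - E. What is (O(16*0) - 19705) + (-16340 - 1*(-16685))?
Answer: -19397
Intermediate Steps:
(O(16*0) - 19705) + (-16340 - 1*(-16685)) = ((-37 - 16*0) - 19705) + (-16340 - 1*(-16685)) = ((-37 - 1*0) - 19705) + (-16340 + 16685) = ((-37 + 0) - 19705) + 345 = (-37 - 19705) + 345 = -19742 + 345 = -19397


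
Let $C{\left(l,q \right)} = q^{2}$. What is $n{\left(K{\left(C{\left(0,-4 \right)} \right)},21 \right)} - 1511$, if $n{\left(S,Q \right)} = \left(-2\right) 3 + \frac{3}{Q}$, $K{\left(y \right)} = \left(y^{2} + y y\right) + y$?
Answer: $- \frac{10618}{7} \approx -1516.9$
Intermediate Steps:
$K{\left(y \right)} = y + 2 y^{2}$ ($K{\left(y \right)} = \left(y^{2} + y^{2}\right) + y = 2 y^{2} + y = y + 2 y^{2}$)
$n{\left(S,Q \right)} = -6 + \frac{3}{Q}$
$n{\left(K{\left(C{\left(0,-4 \right)} \right)},21 \right)} - 1511 = \left(-6 + \frac{3}{21}\right) - 1511 = \left(-6 + 3 \cdot \frac{1}{21}\right) - 1511 = \left(-6 + \frac{1}{7}\right) - 1511 = - \frac{41}{7} - 1511 = - \frac{10618}{7}$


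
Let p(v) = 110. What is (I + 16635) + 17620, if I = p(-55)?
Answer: 34365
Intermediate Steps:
I = 110
(I + 16635) + 17620 = (110 + 16635) + 17620 = 16745 + 17620 = 34365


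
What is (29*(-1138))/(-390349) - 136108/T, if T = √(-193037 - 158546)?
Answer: 33002/390349 + 136108*I*√351583/351583 ≈ 0.084545 + 229.55*I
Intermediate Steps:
T = I*√351583 (T = √(-351583) = I*√351583 ≈ 592.94*I)
(29*(-1138))/(-390349) - 136108/T = (29*(-1138))/(-390349) - 136108*(-I*√351583/351583) = -33002*(-1/390349) - (-136108)*I*√351583/351583 = 33002/390349 + 136108*I*√351583/351583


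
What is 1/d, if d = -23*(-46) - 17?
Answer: 1/1041 ≈ 0.00096061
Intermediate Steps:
d = 1041 (d = 1058 - 17 = 1041)
1/d = 1/1041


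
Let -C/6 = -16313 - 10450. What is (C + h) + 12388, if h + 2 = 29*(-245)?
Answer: 165859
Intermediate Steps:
C = 160578 (C = -6*(-16313 - 10450) = -6*(-26763) = 160578)
h = -7107 (h = -2 + 29*(-245) = -2 - 7105 = -7107)
(C + h) + 12388 = (160578 - 7107) + 12388 = 153471 + 12388 = 165859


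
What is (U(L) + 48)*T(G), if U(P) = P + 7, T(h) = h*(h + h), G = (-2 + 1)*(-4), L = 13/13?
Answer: 1792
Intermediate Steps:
L = 1 (L = 13*(1/13) = 1)
G = 4 (G = -1*(-4) = 4)
T(h) = 2*h² (T(h) = h*(2*h) = 2*h²)
U(P) = 7 + P
(U(L) + 48)*T(G) = ((7 + 1) + 48)*(2*4²) = (8 + 48)*(2*16) = 56*32 = 1792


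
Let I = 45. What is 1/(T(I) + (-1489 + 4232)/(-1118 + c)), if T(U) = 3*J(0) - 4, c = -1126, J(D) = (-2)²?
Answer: 2244/15209 ≈ 0.14754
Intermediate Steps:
J(D) = 4
T(U) = 8 (T(U) = 3*4 - 4 = 12 - 4 = 8)
1/(T(I) + (-1489 + 4232)/(-1118 + c)) = 1/(8 + (-1489 + 4232)/(-1118 - 1126)) = 1/(8 + 2743/(-2244)) = 1/(8 + 2743*(-1/2244)) = 1/(8 - 2743/2244) = 1/(15209/2244) = 2244/15209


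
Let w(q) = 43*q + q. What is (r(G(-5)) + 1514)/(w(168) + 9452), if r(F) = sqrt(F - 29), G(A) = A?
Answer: 757/8422 + I*sqrt(34)/16844 ≈ 0.089884 + 0.00034617*I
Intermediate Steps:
w(q) = 44*q
r(F) = sqrt(-29 + F)
(r(G(-5)) + 1514)/(w(168) + 9452) = (sqrt(-29 - 5) + 1514)/(44*168 + 9452) = (sqrt(-34) + 1514)/(7392 + 9452) = (I*sqrt(34) + 1514)/16844 = (1514 + I*sqrt(34))*(1/16844) = 757/8422 + I*sqrt(34)/16844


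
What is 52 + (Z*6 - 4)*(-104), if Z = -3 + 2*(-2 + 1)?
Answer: 3588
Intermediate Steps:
Z = -5 (Z = -3 + 2*(-1) = -3 - 2 = -5)
52 + (Z*6 - 4)*(-104) = 52 + (-5*6 - 4)*(-104) = 52 + (-30 - 4)*(-104) = 52 - 34*(-104) = 52 + 3536 = 3588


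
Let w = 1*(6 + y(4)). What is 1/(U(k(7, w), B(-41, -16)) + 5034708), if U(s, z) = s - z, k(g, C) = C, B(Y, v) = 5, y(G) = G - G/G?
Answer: 1/5034712 ≈ 1.9862e-7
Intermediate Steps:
y(G) = -1 + G (y(G) = G - 1*1 = G - 1 = -1 + G)
w = 9 (w = 1*(6 + (-1 + 4)) = 1*(6 + 3) = 1*9 = 9)
1/(U(k(7, w), B(-41, -16)) + 5034708) = 1/((9 - 1*5) + 5034708) = 1/((9 - 5) + 5034708) = 1/(4 + 5034708) = 1/5034712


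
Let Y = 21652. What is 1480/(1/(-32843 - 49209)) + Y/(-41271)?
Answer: -5011824797812/41271 ≈ -1.2144e+8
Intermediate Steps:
1480/(1/(-32843 - 49209)) + Y/(-41271) = 1480/(1/(-32843 - 49209)) + 21652/(-41271) = 1480/(1/(-82052)) + 21652*(-1/41271) = 1480/(-1/82052) - 21652/41271 = 1480*(-82052) - 21652/41271 = -121436960 - 21652/41271 = -5011824797812/41271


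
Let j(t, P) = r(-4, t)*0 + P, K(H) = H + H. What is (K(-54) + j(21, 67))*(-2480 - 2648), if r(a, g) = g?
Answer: 210248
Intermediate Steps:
K(H) = 2*H
j(t, P) = P (j(t, P) = t*0 + P = 0 + P = P)
(K(-54) + j(21, 67))*(-2480 - 2648) = (2*(-54) + 67)*(-2480 - 2648) = (-108 + 67)*(-5128) = -41*(-5128) = 210248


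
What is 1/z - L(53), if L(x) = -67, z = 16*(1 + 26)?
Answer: 28945/432 ≈ 67.002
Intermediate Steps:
z = 432 (z = 16*27 = 432)
1/z - L(53) = 1/432 - 1*(-67) = 1/432 + 67 = 28945/432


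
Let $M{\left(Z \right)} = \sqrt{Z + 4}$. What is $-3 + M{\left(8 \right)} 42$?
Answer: $-3 + 84 \sqrt{3} \approx 142.49$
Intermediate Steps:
$M{\left(Z \right)} = \sqrt{4 + Z}$
$-3 + M{\left(8 \right)} 42 = -3 + \sqrt{4 + 8} \cdot 42 = -3 + \sqrt{12} \cdot 42 = -3 + 2 \sqrt{3} \cdot 42 = -3 + 84 \sqrt{3}$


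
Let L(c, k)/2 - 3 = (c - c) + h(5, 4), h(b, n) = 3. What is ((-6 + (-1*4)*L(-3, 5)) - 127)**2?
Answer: 32761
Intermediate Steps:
L(c, k) = 12 (L(c, k) = 6 + 2*((c - c) + 3) = 6 + 2*(0 + 3) = 6 + 2*3 = 6 + 6 = 12)
((-6 + (-1*4)*L(-3, 5)) - 127)**2 = ((-6 - 1*4*12) - 127)**2 = ((-6 - 4*12) - 127)**2 = ((-6 - 48) - 127)**2 = (-54 - 127)**2 = (-181)**2 = 32761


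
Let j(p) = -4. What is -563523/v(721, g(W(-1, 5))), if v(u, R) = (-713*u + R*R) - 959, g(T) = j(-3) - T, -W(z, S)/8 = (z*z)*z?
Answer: 563523/514888 ≈ 1.0945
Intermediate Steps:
W(z, S) = -8*z**3 (W(z, S) = -8*z*z*z = -8*z**2*z = -8*z**3)
g(T) = -4 - T
v(u, R) = -959 + R**2 - 713*u (v(u, R) = (-713*u + R**2) - 959 = (R**2 - 713*u) - 959 = -959 + R**2 - 713*u)
-563523/v(721, g(W(-1, 5))) = -563523/(-959 + (-4 - (-8)*(-1)**3)**2 - 713*721) = -563523/(-959 + (-4 - (-8)*(-1))**2 - 514073) = -563523/(-959 + (-4 - 1*8)**2 - 514073) = -563523/(-959 + (-4 - 8)**2 - 514073) = -563523/(-959 + (-12)**2 - 514073) = -563523/(-959 + 144 - 514073) = -563523/(-514888) = -563523*(-1/514888) = 563523/514888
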